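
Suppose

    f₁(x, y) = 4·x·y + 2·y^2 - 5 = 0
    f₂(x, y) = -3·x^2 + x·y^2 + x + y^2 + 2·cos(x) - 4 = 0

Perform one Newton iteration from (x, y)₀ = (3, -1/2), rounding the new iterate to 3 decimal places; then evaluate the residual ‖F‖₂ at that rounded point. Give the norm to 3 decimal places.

7.157

At (3, -1/2): F = (-10.500, -28.97998).
Jacobian J = [[4·y, 4·x + 4·y], [-6·x + y^2 - 2·sin(x) + 1, 2·x·y + 2·y]].
At the point, J = [[-2.000, 10.000], [-17.03224, -4.000]] (det J = 178.32240).
Solving J·Δ = −F gives Δ = (-1.861, 0.678).
Then the next iterate is (x, y)₁ = (1.139, 0.178).
Re-evaluating at (1.139, 0.178): F = (-4.12566, -5.84819), so ‖F‖₂ = 7.157.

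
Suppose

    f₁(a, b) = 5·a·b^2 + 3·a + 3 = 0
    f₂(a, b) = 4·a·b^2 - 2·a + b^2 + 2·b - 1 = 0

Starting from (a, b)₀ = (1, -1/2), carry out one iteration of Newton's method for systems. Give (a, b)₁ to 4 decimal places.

At (1, -1/2): F = (7.2500, -2.7500).
Jacobian J = [[5·b^2 + 3, 10·a·b], [4·b^2 - 2, 8·a·b + 2·b + 2]].
At the point, J = [[4.2500, -5.0000], [-1.0000, -3.0000]] (det J = -17.7500).
Solving J·Δ = −F gives Δ = (-2.0000, -0.2500).
Then the next iterate is (a, b)₁ = (-1.0000, -0.7500).

(-1.0000, -0.7500)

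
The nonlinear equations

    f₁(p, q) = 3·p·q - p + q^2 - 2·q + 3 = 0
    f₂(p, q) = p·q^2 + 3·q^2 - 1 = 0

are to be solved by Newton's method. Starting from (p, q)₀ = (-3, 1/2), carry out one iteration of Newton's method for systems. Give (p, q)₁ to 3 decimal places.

(1.000, 0.775)

At (-3, 1/2): F = (0.750, -1.000).
Jacobian J = [[3·q - 1, 3·p + 2·q - 2], [q^2, 2·p·q + 6·q]].
At the point, J = [[0.500, -10.000], [0.250, 0.000]] (det J = 2.500).
Solving J·Δ = −F gives Δ = (4.000, 0.275).
Then the next iterate is (p, q)₁ = (1.000, 0.775).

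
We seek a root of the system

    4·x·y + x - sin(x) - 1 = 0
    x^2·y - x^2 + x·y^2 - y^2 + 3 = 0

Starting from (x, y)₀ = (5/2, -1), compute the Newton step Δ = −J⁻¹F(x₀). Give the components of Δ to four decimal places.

(-0.6087, 0.7760)

At (5/2, -1): F = (-9.098472, -8.0000).
Jacobian J = [[4·y - cos(x) + 1, 4·x], [2·x·y - 2·x + y^2, x^2 + 2·x·y - 2·y]].
At the point, J = [[-2.198856, 10.0000], [-9.0000, 3.2500]] (det J = 82.853717).
Solving J·Δ = −F gives Δ = (-0.6087, 0.7760).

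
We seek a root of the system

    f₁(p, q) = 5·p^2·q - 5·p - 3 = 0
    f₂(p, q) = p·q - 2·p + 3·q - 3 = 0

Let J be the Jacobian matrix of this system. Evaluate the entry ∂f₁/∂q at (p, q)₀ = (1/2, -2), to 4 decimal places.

∂f₁/∂q = 5·p^2.
At (1/2, -2) this is 1.2500.

1.2500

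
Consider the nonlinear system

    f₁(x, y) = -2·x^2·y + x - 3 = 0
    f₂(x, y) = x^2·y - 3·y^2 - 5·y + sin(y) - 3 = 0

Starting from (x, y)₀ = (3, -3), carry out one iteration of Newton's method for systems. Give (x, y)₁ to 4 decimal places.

At (3, -3): F = (54.0000, -42.141120).
Jacobian J = [[-4·x·y + 1, -2·x^2], [2·x·y, x^2 - 6·y + cos(y) - 5]].
At the point, J = [[37.0000, -18.0000], [-18.0000, 21.010008]] (det J = 453.370278).
Solving J·Δ = −F gives Δ = (-0.8293, 1.2952).
Then the next iterate is (x, y)₁ = (2.1707, -1.7048).

(2.1707, -1.7048)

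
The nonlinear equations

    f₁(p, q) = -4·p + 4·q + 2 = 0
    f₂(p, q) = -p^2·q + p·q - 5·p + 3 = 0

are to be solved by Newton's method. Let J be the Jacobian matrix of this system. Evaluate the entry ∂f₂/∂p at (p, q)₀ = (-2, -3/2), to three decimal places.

-12.500

∂f₂/∂p = -2·p·q + q - 5.
At (-2, -3/2) this is -12.500.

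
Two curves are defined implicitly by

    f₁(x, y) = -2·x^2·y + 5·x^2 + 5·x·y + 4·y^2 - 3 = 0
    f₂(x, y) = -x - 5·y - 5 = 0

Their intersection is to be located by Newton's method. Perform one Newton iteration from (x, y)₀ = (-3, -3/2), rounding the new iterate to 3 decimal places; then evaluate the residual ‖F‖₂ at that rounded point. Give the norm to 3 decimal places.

At (-3, -3/2): F = (100.500, 5.500).
Jacobian J = [[-4·x·y + 10·x + 5·y, -2·x^2 + 5·x + 8·y], [-1, -5]].
At the point, J = [[-55.500, -45.000], [-1.000, -5.000]] (det J = 232.500).
Solving J·Δ = −F gives Δ = (1.097, 0.881).
Then the next iterate is (x, y)₁ = (-1.903, -0.619).
Re-evaluating at (-1.903, -0.619): F = (27.01278, -0.002), so ‖F‖₂ = 27.013.

27.013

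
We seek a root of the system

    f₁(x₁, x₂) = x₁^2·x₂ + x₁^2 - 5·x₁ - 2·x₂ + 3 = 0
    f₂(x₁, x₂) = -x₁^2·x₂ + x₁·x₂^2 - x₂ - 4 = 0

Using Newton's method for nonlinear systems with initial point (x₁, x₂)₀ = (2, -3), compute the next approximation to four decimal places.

At (2, -3): F = (-9.0000, 29.0000).
Jacobian J = [[2·x₁·x₂ + 2·x₁ - 5, x₁^2 - 2], [-2·x₁·x₂ + x₂^2, -x₁^2 + 2·x₁·x₂ - 1]].
At the point, J = [[-13.0000, 2.0000], [21.0000, -17.0000]] (det J = 179.0000).
Solving J·Δ = −F gives Δ = (-0.5307, 1.0503).
Then the next iterate is (x₁, x₂)₁ = (1.4693, -1.9497).

(1.4693, -1.9497)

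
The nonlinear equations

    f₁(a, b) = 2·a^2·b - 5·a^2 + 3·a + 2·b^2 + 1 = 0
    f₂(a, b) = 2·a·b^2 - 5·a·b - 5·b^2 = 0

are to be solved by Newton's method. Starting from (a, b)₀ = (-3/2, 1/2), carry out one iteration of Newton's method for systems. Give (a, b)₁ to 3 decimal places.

(-0.523, 0.091)

At (-3/2, 1/2): F = (-12.000, 1.750).
Jacobian J = [[4·a·b - 10·a + 3, 2·a^2 + 4·b], [2·b^2 - 5·b, 4·a·b - 5·a - 10·b]].
At the point, J = [[15.000, 6.500], [-2.000, -0.500]] (det J = 5.500).
Solving J·Δ = −F gives Δ = (0.977, -0.409).
Then the next iterate is (a, b)₁ = (-0.523, 0.091).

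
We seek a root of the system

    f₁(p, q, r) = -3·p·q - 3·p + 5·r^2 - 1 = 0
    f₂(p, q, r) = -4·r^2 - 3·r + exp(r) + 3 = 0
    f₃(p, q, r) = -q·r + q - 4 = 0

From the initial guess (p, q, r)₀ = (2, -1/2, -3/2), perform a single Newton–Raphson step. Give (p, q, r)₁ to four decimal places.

(-2.8403, 1.5723, -1.3616)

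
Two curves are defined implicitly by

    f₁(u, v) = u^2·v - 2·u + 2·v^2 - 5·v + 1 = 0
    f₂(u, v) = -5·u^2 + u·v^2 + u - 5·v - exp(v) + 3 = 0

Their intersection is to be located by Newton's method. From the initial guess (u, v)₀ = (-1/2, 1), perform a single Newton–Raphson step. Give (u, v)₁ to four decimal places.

At (-1/2, 1): F = (-0.7500, -6.968282).
Jacobian J = [[2·u·v - 2, u^2 + 4·v - 5], [-10·u + v^2 + 1, 2·u·v - exp(v) - 5]].
At the point, J = [[-3.0000, -0.7500], [7.0000, -8.718282]] (det J = 31.404845).
Solving J·Δ = −F gives Δ = (-0.0418, -0.8328).
Then the next iterate is (u, v)₁ = (-0.5418, 0.1672).

(-0.5418, 0.1672)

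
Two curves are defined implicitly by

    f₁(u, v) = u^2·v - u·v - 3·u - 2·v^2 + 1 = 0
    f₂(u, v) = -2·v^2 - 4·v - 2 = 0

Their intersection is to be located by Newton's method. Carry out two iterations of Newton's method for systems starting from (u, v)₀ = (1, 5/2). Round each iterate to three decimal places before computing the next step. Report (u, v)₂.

(10.519, -0.125)

At (1, 5/2): F = (-14.500, -24.500).
Jacobian J = [[2·u·v - v - 3, u^2 - u - 4·v], [0, -4·v - 4]].
At the point, J = [[-0.500, -10.000], [0.000, -14.000]] (det J = 7.000).
Solving J·Δ = −F gives Δ = (6.000, -1.750).
Then the next iterate is (u, v)₁ = (7.000, 0.750).
Round to (7.000, 0.750) and repeat: F = (10.375, -6.125), J = [[6.750, 39.000], [0.000, -7.000]].
Δ = (3.519, -0.875), so (u, v)₂ = (10.519, -0.125).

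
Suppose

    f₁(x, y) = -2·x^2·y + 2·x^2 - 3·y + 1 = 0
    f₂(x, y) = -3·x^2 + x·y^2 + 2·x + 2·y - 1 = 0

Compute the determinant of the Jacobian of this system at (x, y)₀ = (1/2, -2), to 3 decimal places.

10.500

J = [[-4·x·y + 4·x, -2·x^2 - 3], [-6·x + y^2 + 2, 2·x·y + 2]].
At the point, J = [[6.000, -3.500], [3.000, 0.000]].
det J = 10.500.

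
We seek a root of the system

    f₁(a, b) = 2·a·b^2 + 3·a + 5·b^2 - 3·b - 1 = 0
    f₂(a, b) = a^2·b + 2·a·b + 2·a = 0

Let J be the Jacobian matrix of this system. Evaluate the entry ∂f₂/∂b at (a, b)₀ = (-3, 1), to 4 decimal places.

3.0000

∂f₂/∂b = a^2 + 2·a.
At (-3, 1) this is 3.0000.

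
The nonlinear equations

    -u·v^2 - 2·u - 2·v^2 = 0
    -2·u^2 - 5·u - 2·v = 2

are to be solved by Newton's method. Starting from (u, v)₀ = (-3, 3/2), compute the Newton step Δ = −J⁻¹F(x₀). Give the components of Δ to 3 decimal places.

At (-3, 3/2): F = (8.250, -8.000).
Jacobian J = [[-v^2 - 2, -2·u·v - 4·v], [-4·u - 5, -2]].
At the point, J = [[-4.250, 3.000], [7.000, -2.000]] (det J = -12.500).
Solving J·Δ = −F gives Δ = (0.600, -1.900).

(0.600, -1.900)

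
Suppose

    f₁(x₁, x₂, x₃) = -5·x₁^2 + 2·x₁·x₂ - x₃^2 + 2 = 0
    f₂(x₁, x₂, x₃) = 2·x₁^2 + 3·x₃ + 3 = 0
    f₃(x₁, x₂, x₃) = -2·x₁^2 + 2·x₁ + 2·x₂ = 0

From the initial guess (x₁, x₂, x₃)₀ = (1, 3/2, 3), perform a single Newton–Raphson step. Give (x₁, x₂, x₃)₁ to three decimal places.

At (1, 3/2, 3): F = (-9.000, 14.000, 3.000).
Jacobian J = [[-10·x₁ + 2·x₂, 2·x₁, -2·x₃], [4·x₁, 0, 3], [-4·x₁ + 2, 2, 0]].
At the point, J = [[-7.000, 2.000, -6.000], [4.000, 0.000, 3.000], [-2.000, 2.000, 0.000]] (det J = -18.000).
Solving J·Δ = −F gives Δ = (-5.333, -6.833, 2.444).
Then the next iterate is (x₁, x₂, x₃)₁ = (-4.333, -5.333, 5.444).

(-4.333, -5.333, 5.444)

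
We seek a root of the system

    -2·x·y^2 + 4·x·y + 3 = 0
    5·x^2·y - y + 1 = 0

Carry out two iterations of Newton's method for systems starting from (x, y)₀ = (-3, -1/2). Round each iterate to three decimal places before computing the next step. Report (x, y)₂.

At (-3, -1/2): F = (10.500, -21.000).
Jacobian J = [[-2·y^2 + 4·y, -4·x·y + 4·x], [10·x·y, 5·x^2 - 1]].
At the point, J = [[-2.500, -18.000], [15.000, 44.000]] (det J = 160.000).
Solving J·Δ = −F gives Δ = (-0.525, 0.656).
Then the next iterate is (x, y)₁ = (-3.525, 0.156).
Round to (-3.525, 0.156) and repeat: F = (0.97197, 10.53599), J = [[0.57533, -11.90040], [-5.499, 61.12812]].
Δ = (6.105, 0.377), so (x, y)₂ = (2.580, 0.533).

(2.580, 0.533)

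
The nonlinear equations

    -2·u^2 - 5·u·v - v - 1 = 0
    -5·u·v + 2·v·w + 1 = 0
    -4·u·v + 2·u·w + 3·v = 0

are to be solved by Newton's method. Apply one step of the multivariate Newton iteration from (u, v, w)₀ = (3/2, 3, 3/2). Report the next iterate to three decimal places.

At (3/2, 3, 3/2): F = (-31.000, -12.500, -4.500).
Jacobian J = [[-4·u - 5·v, -5·u - 1, 0], [-5·v, -5·u + 2·w, 2·v], [-4·v + 2·w, -4·u + 3, 2·u]].
At the point, J = [[-21.000, -8.500, 0.000], [-15.000, -4.500, 6.000], [-9.000, -3.000, 3.000]] (det J = -18.000).
Solving J·Δ = −F gives Δ = (-12.708, 27.750, -8.875).
Then the next iterate is (u, v, w)₁ = (-11.208, 30.750, -7.375).

(-11.208, 30.750, -7.375)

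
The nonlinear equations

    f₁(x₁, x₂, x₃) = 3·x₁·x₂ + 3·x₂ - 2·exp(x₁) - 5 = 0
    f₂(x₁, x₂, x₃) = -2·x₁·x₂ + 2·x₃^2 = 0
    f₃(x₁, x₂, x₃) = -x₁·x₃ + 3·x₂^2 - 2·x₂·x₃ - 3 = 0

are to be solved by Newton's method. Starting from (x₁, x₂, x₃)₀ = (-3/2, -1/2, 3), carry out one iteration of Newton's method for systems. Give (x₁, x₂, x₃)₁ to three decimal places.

(-4.942, 0.836, 1.578)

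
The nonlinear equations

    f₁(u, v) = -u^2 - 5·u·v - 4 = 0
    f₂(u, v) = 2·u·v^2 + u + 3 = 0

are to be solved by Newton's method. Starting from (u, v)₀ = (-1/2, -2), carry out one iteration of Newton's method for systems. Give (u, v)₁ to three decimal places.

At (-1/2, -2): F = (-9.250, -1.500).
Jacobian J = [[-2·u - 5·v, -5·u], [2·v^2 + 1, 4·u·v]].
At the point, J = [[11.000, 2.500], [9.000, 4.000]] (det J = 21.500).
Solving J·Δ = −F gives Δ = (1.547, -3.105).
Then the next iterate is (u, v)₁ = (1.047, -5.105).

(1.047, -5.105)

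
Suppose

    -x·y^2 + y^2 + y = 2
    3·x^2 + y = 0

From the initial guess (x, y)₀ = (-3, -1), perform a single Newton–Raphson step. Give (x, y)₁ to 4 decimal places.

(-1.5591, -1.0630)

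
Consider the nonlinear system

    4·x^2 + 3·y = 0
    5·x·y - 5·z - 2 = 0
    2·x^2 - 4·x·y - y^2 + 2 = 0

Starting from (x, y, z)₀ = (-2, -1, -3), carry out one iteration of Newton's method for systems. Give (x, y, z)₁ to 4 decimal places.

At (-2, -1, -3): F = (13.0000, 23.0000, 1.0000).
Jacobian J = [[8·x, 3, 0], [5·y, 5·x, -5], [4·x - 4·y, -4·x - 2·y, 0]].
At the point, J = [[-16.0000, 3.0000, 0.0000], [-5.0000, -10.0000, -5.0000], [-4.0000, 10.0000, 0.0000]] (det J = -740.0000).
Solving J·Δ = −F gives Δ = (0.8581, 0.2432, 3.2554).
Then the next iterate is (x, y, z)₁ = (-1.1419, -0.7568, 0.2554).

(-1.1419, -0.7568, 0.2554)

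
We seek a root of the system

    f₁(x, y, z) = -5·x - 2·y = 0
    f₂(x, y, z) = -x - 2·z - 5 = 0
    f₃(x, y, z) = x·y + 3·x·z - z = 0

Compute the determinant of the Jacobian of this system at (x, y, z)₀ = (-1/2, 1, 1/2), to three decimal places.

20.000

J = [[-5, -2, 0], [-1, 0, -2], [y + 3·z, x, 3·x - 1]].
At the point, J = [[-5.000, -2.000, 0.000], [-1.000, 0.000, -2.000], [2.500, -0.500, -2.500]].
det J = 20.000.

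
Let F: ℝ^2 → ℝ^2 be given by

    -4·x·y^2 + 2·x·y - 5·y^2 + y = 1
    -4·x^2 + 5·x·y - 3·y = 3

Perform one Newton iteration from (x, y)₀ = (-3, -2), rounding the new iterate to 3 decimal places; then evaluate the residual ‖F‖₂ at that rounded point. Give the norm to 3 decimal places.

At (-3, -2): F = (37.000, -3.000).
Jacobian J = [[-4·y^2 + 2·y, -8·x·y + 2·x - 10·y + 1], [-8·x + 5·y, 5·x - 3]].
At the point, J = [[-20.000, -33.000], [14.000, -18.000]] (det J = 822.000).
Solving J·Δ = −F gives Δ = (0.931, 0.557).
Then the next iterate is (x, y)₁ = (-2.069, -1.443).
Re-evaluating at (-2.069, -1.443): F = (10.34958, -0.86621), so ‖F‖₂ = 10.386.

10.386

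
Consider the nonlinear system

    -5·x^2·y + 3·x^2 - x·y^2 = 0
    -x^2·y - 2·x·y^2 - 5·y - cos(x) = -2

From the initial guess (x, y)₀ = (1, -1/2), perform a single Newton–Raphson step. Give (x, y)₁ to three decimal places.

(0.863, 0.444)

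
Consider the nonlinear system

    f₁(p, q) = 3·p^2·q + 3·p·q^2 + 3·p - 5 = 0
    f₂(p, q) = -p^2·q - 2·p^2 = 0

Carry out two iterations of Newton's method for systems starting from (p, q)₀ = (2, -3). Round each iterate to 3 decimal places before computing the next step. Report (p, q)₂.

(2.069, -1.957)

At (2, -3): F = (19.000, 4.000).
Jacobian J = [[6·p·q + 3·q^2 + 3, 3·p^2 + 6·p·q], [-2·p·q - 4·p, -p^2]].
At the point, J = [[-6.000, -24.000], [4.000, -4.000]] (det J = 120.000).
Solving J·Δ = −F gives Δ = (-0.167, 0.833).
Then the next iterate is (p, q)₁ = (1.833, -2.167).
Round to (1.833, -2.167) and repeat: F = (4.47906, 0.56110), J = [[-6.74500, -13.75300], [0.61222, -3.35989]].
Δ = (0.236, 0.210), so (p, q)₂ = (2.069, -1.957).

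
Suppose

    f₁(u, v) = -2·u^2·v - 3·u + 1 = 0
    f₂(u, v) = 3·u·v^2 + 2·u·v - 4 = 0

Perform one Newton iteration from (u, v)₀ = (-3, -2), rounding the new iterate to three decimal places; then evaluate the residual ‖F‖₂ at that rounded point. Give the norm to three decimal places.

At (-3, -2): F = (46.000, -28.000).
Jacobian J = [[-4·u·v - 3, -2·u^2], [3·v^2 + 2·v, 6·u·v + 2·u]].
At the point, J = [[-27.000, -18.000], [8.000, 30.000]] (det J = -666.000).
Solving J·Δ = −F gives Δ = (1.315, 0.583).
Then the next iterate is (u, v)₁ = (-1.685, -1.417).
Re-evaluating at (-1.685, -1.417): F = (14.10136, -9.37459), so ‖F‖₂ = 16.933.

16.933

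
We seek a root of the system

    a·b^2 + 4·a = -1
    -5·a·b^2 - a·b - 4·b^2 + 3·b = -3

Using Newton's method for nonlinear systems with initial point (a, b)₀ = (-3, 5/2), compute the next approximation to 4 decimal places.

(1.3151, 3.4653)

At (-3, 5/2): F = (-29.7500, 86.7500).
Jacobian J = [[b^2 + 4, 2·a·b], [-5·b^2 - b, -10·a·b - a - 8·b + 3]].
At the point, J = [[10.2500, -15.0000], [-33.7500, 61.0000]] (det J = 119.0000).
Solving J·Δ = −F gives Δ = (4.3151, 0.9653).
Then the next iterate is (a, b)₁ = (1.3151, 3.4653).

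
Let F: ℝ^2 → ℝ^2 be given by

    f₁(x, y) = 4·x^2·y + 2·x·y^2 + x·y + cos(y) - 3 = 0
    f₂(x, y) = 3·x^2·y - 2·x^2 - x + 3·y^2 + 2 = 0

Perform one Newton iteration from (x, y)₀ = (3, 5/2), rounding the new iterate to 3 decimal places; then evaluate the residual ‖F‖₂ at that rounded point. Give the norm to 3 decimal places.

43.207

At (3, 5/2): F = (131.19886, 67.250).
Jacobian J = [[8·x·y + 2·y^2 + y, 4·x^2 + 4·x·y + x - sin(y)], [6·x·y - 4·x - 1, 3·x^2 + 6·y]].
At the point, J = [[75.000, 68.40153], [32.000, 42.000]] (det J = 961.15111).
Solving J·Δ = −F gives Δ = (-0.947, -0.880).
Then the next iterate is (x, y)₁ = (2.053, 1.620).
Re-evaluating at (2.053, 1.620): F = (38.36442, 19.87455), so ‖F‖₂ = 43.207.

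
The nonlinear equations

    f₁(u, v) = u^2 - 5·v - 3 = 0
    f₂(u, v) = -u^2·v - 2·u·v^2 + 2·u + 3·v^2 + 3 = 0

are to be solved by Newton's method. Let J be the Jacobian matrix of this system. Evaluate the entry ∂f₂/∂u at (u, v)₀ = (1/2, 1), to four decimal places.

∂f₂/∂u = -2·u·v - 2·v^2 + 2.
At (1/2, 1) this is -1.0000.

-1.0000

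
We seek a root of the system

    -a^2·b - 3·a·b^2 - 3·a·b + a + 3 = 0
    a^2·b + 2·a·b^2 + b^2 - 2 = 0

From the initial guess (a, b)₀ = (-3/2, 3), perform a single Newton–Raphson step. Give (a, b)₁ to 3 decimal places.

(-10.500, -6.667)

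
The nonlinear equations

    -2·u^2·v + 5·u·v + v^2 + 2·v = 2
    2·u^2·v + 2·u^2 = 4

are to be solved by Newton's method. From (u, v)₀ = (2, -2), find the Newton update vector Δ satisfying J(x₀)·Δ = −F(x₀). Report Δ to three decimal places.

At (2, -2): F = (-6.000, -12.000).
Jacobian J = [[-4·u·v + 5·v, -2·u^2 + 5·u + 2·v + 2], [4·u·v + 4·u, 2·u^2]].
At the point, J = [[6.000, 0.000], [-8.000, 8.000]] (det J = 48.000).
Solving J·Δ = −F gives Δ = (1.000, 2.500).

(1.000, 2.500)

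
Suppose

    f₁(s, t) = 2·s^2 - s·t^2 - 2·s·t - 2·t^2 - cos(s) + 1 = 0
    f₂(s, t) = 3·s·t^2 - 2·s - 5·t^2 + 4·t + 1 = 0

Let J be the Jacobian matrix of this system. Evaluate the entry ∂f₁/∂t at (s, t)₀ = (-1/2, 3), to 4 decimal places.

-8.0000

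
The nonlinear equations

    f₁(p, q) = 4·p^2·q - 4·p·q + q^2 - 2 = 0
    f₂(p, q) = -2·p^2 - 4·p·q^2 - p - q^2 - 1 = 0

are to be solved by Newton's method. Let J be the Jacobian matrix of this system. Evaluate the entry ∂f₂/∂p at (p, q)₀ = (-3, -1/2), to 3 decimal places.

10.000

∂f₂/∂p = -4·p - 4·q^2 - 1.
At (-3, -1/2) this is 10.000.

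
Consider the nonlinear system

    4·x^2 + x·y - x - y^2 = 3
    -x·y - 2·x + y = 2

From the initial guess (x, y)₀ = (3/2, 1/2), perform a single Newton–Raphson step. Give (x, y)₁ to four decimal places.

At (3/2, 1/2): F = (5.0000, -5.2500).
Jacobian J = [[8·x + y - 1, x - 2·y], [-y - 2, -x + 1]].
At the point, J = [[11.5000, 0.5000], [-2.5000, -0.5000]] (det J = -4.5000).
Solving J·Δ = −F gives Δ = (0.0278, -10.6389).
Then the next iterate is (x, y)₁ = (1.5278, -10.1389).

(1.5278, -10.1389)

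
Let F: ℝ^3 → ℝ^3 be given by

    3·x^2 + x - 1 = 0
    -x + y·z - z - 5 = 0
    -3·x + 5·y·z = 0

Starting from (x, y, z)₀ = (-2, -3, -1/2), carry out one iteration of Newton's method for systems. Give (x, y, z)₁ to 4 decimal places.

At (-2, -3, -1/2): F = (9.0000, -1.0000, 13.5000).
Jacobian J = [[6·x + 1, 0, 0], [-1, z, y - 1], [-3, 5·z, 5·y]].
At the point, J = [[-11.0000, 0.0000, 0.0000], [-1.0000, -0.5000, -4.0000], [-3.0000, -2.5000, -15.0000]] (det J = 27.5000).
Solving J·Δ = −F gives Δ = (0.8182, 28.5818, -4.0273).
Then the next iterate is (x, y, z)₁ = (-1.1818, 25.5818, -4.5273).

(-1.1818, 25.5818, -4.5273)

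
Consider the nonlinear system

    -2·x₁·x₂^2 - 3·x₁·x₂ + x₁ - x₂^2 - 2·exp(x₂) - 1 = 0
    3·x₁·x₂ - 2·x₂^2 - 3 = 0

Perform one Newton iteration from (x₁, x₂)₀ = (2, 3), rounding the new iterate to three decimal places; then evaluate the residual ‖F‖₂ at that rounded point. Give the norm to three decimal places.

At (2, 3): F = (-102.17107, -3.000).
Jacobian J = [[-2·x₂^2 - 3·x₂ + 1, -4·x₁·x₂ - 3·x₁ - 2·x₂ - 2·exp(x₂)], [3·x₂, 3·x₁ - 4·x₂]].
At the point, J = [[-26.000, -76.17107], [9.000, -6.000]] (det J = 841.53966).
Solving J·Δ = −F gives Δ = (-0.457, -1.185).
Then the next iterate is (x₁, x₂)₁ = (1.543, 1.815).
Re-evaluating at (1.543, 1.815): F = (-33.60099, -1.18682), so ‖F‖₂ = 33.622.

33.622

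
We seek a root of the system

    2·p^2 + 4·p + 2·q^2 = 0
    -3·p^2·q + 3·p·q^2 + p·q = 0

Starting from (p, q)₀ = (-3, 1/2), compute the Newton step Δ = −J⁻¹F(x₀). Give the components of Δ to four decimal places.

(0.7513, -0.2449)

At (-3, 1/2): F = (6.5000, -17.2500).
Jacobian J = [[4·p + 4, 4·q], [-6·p·q + 3·q^2 + q, -3·p^2 + 6·p·q + p]].
At the point, J = [[-8.0000, 2.0000], [10.2500, -39.0000]] (det J = 291.5000).
Solving J·Δ = −F gives Δ = (0.7513, -0.2449).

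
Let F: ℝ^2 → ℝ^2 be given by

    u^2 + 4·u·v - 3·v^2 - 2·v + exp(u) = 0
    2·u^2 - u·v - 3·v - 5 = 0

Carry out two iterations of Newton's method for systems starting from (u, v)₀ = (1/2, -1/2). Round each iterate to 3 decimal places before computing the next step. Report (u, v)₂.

(0.935, -0.827)

At (1/2, -1/2): F = (1.14872, -2.750).
Jacobian J = [[2·u + 4·v + exp(u), 4·u - 6·v - 2], [4·u - v, -u - 3]].
At the point, J = [[0.64872, 3.000], [2.500, -3.500]] (det J = -9.77052).
Solving J·Δ = −F gives Δ = (0.433, -0.477).
Then the next iterate is (u, v)₁ = (0.933, -0.977).
Round to (0.933, -0.977) and repeat: F = (-1.14314, 0.58352), J = [[0.50012, 7.594], [4.709, -3.933]].
Δ = (0.002, 0.150), so (u, v)₂ = (0.935, -0.827).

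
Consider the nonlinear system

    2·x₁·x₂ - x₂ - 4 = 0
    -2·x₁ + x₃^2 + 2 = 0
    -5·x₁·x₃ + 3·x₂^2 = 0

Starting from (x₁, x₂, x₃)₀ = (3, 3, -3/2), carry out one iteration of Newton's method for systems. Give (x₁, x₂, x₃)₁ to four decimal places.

At (3, 3, -3/2): F = (11.0000, -1.7500, 49.5000).
Jacobian J = [[2·x₂, 2·x₁ - 1, 0], [-2, 0, 2·x₃], [-5·x₃, 6·x₂, -5·x₁]].
At the point, J = [[6.0000, 5.0000, 0.0000], [-2.0000, 0.0000, -3.0000], [7.5000, 18.0000, -15.0000]] (det J = 61.5000).
Solving J·Δ = −F gives Δ = (4.5488, -7.6585, -3.6159).
Then the next iterate is (x₁, x₂, x₃)₁ = (7.5488, -4.6585, -5.1159).

(7.5488, -4.6585, -5.1159)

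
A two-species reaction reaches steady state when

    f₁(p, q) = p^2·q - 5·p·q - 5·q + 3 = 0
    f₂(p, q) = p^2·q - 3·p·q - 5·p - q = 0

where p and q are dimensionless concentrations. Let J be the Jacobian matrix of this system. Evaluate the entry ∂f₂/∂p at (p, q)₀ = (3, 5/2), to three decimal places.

2.500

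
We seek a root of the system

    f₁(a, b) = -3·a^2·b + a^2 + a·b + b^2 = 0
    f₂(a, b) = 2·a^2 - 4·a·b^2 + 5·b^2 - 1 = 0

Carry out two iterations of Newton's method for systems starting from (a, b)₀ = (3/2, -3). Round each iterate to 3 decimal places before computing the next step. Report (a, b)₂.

(1.183, 0.845)

At (3/2, -3): F = (27.000, -5.500).
Jacobian J = [[-6·a·b + 2·a + b, -3·a^2 + a + 2·b], [4·a - 4·b^2, -8·a·b + 10·b]].
At the point, J = [[27.000, -11.250], [-30.000, 6.000]] (det J = -175.500).
Solving J·Δ = −F gives Δ = (0.571, 3.769).
Then the next iterate is (a, b)₁ = (2.071, 0.769).
Round to (2.071, 0.769) and repeat: F = (-3.42182, 5.63605), J = [[-4.64459, -9.25812], [5.91856, -5.05079]].
Δ = (-0.888, 0.076), so (a, b)₂ = (1.183, 0.845).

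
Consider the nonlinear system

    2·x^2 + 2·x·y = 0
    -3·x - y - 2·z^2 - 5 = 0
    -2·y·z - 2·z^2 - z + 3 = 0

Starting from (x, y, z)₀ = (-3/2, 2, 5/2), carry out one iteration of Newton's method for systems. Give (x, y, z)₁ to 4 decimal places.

(-1.8293, 1.7195, 1.1268)

At (-3/2, 2, 5/2): F = (-1.5000, -15.0000, -22.0000).
Jacobian J = [[4·x + 2·y, 2·x, 0], [-3, -1, -4·z], [0, -2·z, -2·y - 4·z - 1]].
At the point, J = [[-2.0000, -3.0000, 0.0000], [-3.0000, -1.0000, -10.0000], [0.0000, -5.0000, -15.0000]] (det J = 205.0000).
Solving J·Δ = −F gives Δ = (-0.3293, -0.2805, -1.3732).
Then the next iterate is (x, y, z)₁ = (-1.8293, 1.7195, 1.1268).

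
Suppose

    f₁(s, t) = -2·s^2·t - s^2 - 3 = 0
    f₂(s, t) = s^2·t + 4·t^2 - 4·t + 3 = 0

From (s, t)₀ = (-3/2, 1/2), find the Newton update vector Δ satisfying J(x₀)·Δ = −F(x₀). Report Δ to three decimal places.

(0.417, -1.111)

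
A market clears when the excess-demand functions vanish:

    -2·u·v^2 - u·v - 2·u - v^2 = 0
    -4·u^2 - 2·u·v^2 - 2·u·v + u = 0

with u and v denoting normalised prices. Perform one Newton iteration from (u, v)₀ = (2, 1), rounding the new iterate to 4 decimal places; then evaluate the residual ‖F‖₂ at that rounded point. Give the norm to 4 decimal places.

7.0277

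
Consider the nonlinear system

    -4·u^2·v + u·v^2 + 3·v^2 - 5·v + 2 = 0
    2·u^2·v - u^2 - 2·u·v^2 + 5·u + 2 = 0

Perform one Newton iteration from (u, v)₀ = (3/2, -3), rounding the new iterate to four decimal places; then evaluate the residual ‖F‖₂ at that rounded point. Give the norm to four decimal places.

At (3/2, -3): F = (84.5000, -33.2500).
Jacobian J = [[-8·u·v + v^2, -4·u^2 + 2·u·v + 6·v - 5], [4·u·v - 2·u - 2·v^2 + 5, 2·u^2 - 4·u·v]].
At the point, J = [[45.0000, -41.0000], [-34.0000, 22.5000]] (det J = -381.5000).
Solving J·Δ = −F gives Δ = (1.4102, 3.6088).
Then the next iterate is (u, v)₁ = (2.9102, 0.6088).
Re-evaluating at (2.9102, 0.6088): F = (-19.477810, 16.236654), so ‖F‖₂ = 25.3577.

25.3577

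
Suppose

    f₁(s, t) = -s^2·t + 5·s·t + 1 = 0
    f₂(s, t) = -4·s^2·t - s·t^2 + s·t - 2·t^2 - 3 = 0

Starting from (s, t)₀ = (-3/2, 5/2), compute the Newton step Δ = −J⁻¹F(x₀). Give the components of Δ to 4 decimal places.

(-2.9000, -8.3462)

At (-3/2, 5/2): F = (-23.3750, -32.3750).
Jacobian J = [[-2·s·t + 5·t, -s^2 + 5·s], [-8·s·t - t^2 + t, -4·s^2 - 2·s·t + s - 4·t]].
At the point, J = [[20.0000, -9.7500], [26.2500, -13.0000]] (det J = -4.0625).
Solving J·Δ = −F gives Δ = (-2.9000, -8.3462).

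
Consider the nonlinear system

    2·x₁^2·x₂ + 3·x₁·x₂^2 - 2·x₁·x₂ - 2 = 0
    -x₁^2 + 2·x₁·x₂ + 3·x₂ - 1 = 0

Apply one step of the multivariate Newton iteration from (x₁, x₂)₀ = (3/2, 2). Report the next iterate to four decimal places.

At (3/2, 2): F = (19.0000, 8.7500).
Jacobian J = [[4·x₁·x₂ + 3·x₂^2 - 2·x₂, 2·x₁^2 + 6·x₁·x₂ - 2·x₁], [-2·x₁ + 2·x₂, 2·x₁ + 3]].
At the point, J = [[20.0000, 19.5000], [1.0000, 6.0000]] (det J = 100.5000).
Solving J·Δ = −F gives Δ = (0.5634, -1.5522).
Then the next iterate is (x₁, x₂)₁ = (2.0634, 0.4478).

(2.0634, 0.4478)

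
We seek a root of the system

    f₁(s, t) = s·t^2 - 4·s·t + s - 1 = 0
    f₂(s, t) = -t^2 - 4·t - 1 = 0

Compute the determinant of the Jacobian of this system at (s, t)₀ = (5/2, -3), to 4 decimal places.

44.0000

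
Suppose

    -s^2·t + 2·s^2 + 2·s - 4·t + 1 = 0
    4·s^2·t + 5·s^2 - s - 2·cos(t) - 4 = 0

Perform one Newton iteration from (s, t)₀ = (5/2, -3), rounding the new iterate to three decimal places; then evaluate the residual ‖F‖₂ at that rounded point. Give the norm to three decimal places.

19.875

At (5/2, -3): F = (49.250, -48.27002).
Jacobian J = [[-2·s·t + 4·s + 2, -s^2 - 4], [8·s·t + 10·s - 1, 4·s^2 + 2·sin(t)]].
At the point, J = [[27.000, -10.250], [-36.000, 24.71776]] (det J = 298.37952).
Solving J·Δ = −F gives Δ = (-2.422, -1.574).
Then the next iterate is (s, t)₁ = (0.078, -4.574).
Re-evaluating at (0.078, -4.574): F = (19.49200, -3.88300), so ‖F‖₂ = 19.875.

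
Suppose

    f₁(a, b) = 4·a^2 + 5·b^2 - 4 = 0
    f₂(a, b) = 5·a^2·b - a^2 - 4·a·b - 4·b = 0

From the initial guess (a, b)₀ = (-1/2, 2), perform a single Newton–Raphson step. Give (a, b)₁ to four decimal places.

(-0.5649, 1.1370)

At (-1/2, 2): F = (17.0000, -1.7500).
Jacobian J = [[8·a, 10·b], [10·a·b - 2·a - 4·b, 5·a^2 - 4·a - 4]].
At the point, J = [[-4.0000, 20.0000], [-17.0000, -0.7500]] (det J = 343.0000).
Solving J·Δ = −F gives Δ = (-0.0649, -0.8630).
Then the next iterate is (a, b)₁ = (-0.5649, 1.1370).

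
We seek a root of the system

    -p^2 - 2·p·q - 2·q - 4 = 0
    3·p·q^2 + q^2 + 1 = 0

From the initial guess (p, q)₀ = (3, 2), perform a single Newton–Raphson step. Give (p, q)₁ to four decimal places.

(0.2632, 1.7961)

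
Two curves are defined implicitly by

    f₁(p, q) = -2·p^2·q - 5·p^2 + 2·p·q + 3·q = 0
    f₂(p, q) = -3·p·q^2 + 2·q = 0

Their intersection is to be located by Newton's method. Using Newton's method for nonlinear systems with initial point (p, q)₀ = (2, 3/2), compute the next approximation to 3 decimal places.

At (2, 3/2): F = (-21.500, -10.500).
Jacobian J = [[-4·p·q - 10·p + 2·q, -2·p^2 + 2·p + 3], [-3·q^2, -6·p·q + 2]].
At the point, J = [[-29.000, -1.000], [-6.750, -16.000]] (det J = 457.250).
Solving J·Δ = −F gives Δ = (-0.729, -0.349).
Then the next iterate is (p, q)₁ = (1.271, 1.151).

(1.271, 1.151)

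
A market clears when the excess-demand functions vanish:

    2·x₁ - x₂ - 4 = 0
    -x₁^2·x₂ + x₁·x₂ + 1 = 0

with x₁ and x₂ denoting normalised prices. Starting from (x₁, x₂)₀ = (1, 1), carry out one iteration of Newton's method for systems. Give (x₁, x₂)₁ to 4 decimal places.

At (1, 1): F = (-3.0000, 1.0000).
Jacobian J = [[2, -1], [-2·x₁·x₂ + x₂, -x₁^2 + x₁]].
At the point, J = [[2.0000, -1.0000], [-1.0000, 0.0000]] (det J = -1.0000).
Solving J·Δ = −F gives Δ = (1.0000, -1.0000).
Then the next iterate is (x₁, x₂)₁ = (2.0000, 0.0000).

(2.0000, 0.0000)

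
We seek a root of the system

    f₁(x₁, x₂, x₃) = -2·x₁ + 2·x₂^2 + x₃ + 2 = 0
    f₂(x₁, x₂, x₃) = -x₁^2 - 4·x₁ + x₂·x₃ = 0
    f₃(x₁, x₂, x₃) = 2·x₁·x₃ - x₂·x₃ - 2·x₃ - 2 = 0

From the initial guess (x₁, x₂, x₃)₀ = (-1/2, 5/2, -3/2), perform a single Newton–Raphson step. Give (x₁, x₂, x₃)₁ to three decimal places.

(-0.052, 1.138, -0.980)

At (-1/2, 5/2, -3/2): F = (14.000, -2.000, 6.250).
Jacobian J = [[-2, 4·x₂, 1], [-2·x₁ - 4, x₃, x₂], [2·x₃, -x₃, 2·x₁ - x₂ - 2]].
At the point, J = [[-2.000, 10.000, 1.000], [-3.000, -1.500, 2.500], [-3.000, 1.500, -5.500]] (det J = -258.000).
Solving J·Δ = −F gives Δ = (0.448, -1.362, 0.520).
Then the next iterate is (x₁, x₂, x₃)₁ = (-0.052, 1.138, -0.980).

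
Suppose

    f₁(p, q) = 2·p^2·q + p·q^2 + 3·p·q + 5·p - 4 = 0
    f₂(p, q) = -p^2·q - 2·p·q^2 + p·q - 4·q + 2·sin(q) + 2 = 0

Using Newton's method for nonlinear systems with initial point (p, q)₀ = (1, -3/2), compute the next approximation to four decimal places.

(-11.6187, -19.8803)

At (1, -3/2): F = (-4.2500, 1.505010).
Jacobian J = [[4·p·q + q^2 + 3·q + 5, 2·p^2 + 2·p·q + 3·p], [-2·p·q - 2·q^2 + q, -p^2 - 4·p·q + p + 2·cos(q) - 4]].
At the point, J = [[-3.2500, 2.0000], [-3.0000, 2.141474]] (det J = -0.959792).
Solving J·Δ = −F gives Δ = (-12.6187, -18.3803).
Then the next iterate is (p, q)₁ = (-11.6187, -19.8803).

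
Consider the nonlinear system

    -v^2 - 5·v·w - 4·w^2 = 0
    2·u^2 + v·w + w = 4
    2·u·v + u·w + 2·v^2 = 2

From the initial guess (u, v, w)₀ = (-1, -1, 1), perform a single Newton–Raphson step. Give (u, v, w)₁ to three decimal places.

(-1.429, -0.714, 0.714)

At (-1, -1, 1): F = (0.000, -2.000, 1.000).
Jacobian J = [[0, -2·v - 5·w, -5·v - 8·w], [4·u, w, v + 1], [2·v + w, 2·u + 4·v, u]].
At the point, J = [[0.000, -3.000, -3.000], [-4.000, 1.000, 0.000], [-1.000, -6.000, -1.000]] (det J = -63.000).
Solving J·Δ = −F gives Δ = (-0.429, 0.286, -0.286).
Then the next iterate is (u, v, w)₁ = (-1.429, -0.714, 0.714).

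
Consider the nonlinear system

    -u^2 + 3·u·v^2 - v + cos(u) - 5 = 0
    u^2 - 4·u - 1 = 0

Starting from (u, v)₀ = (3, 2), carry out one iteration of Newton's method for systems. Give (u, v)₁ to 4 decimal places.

(5.0000, 1.1221)

At (3, 2): F = (19.010008, -4.0000).
Jacobian J = [[-2·u + 3·v^2 - sin(u), 6·u·v - 1], [2·u - 4, 0]].
At the point, J = [[5.858880, 35.0000], [2.0000, 0.0000]] (det J = -70.0000).
Solving J·Δ = −F gives Δ = (2.0000, -0.8779).
Then the next iterate is (u, v)₁ = (5.0000, 1.1221).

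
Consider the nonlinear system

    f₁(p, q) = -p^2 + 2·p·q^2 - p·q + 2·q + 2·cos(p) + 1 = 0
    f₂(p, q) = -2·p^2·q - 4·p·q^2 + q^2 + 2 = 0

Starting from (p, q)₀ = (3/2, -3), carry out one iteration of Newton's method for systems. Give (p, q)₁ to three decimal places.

At (3/2, -3): F = (24.39147, -29.500).
Jacobian J = [[-2·p + 2·q^2 - q - 2·sin(p), 4·p·q - p + 2], [-4·p·q - 4·q^2, -2·p^2 - 8·p·q + 2·q]].
At the point, J = [[16.00501, -17.500], [-18.000, 25.500]] (det J = 93.12776).
Solving J·Δ = −F gives Δ = (-1.135, 0.355).
Then the next iterate is (p, q)₁ = (0.365, -2.645).

(0.365, -2.645)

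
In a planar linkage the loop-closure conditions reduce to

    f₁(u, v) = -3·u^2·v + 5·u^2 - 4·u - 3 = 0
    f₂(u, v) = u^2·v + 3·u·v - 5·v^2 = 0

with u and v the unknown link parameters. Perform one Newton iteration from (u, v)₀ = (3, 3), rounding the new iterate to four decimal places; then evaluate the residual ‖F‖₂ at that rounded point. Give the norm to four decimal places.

At (3, 3): F = (-51.0000, 9.0000).
Jacobian J = [[-6·u·v + 10·u - 4, -3·u^2], [2·u·v + 3·v, u^2 + 3·u - 10·v]].
At the point, J = [[-28.0000, -27.0000], [27.0000, -12.0000]] (det J = 1065.0000).
Solving J·Δ = −F gives Δ = (-0.8028, -1.0563).
Then the next iterate is (u, v)₁ = (2.1972, 1.9437).
Re-evaluating at (2.1972, 1.9437): F = (-15.801091, 3.305821), so ‖F‖₂ = 16.1432.

16.1432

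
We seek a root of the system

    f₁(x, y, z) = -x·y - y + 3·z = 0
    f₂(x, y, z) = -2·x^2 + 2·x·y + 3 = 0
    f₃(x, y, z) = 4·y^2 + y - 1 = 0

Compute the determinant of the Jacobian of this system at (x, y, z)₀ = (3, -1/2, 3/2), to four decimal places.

J = [[-y, -x - 1, 3], [-4·x + 2·y, 2·x, 0], [0, 8·y + 1, 0]].
At the point, J = [[0.5000, -4.0000, 3.0000], [-13.0000, 6.0000, 0.0000], [0.0000, -3.0000, 0.0000]].
det J = 117.0000.

117.0000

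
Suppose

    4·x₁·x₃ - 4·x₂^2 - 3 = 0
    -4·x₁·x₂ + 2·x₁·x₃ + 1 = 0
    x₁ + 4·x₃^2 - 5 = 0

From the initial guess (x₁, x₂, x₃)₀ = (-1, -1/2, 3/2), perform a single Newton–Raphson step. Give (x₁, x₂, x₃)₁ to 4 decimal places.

At (-1, -1/2, 3/2): F = (-10.0000, -4.0000, 3.0000).
Jacobian J = [[4·x₃, -8·x₂, 4·x₁], [-4·x₂ + 2·x₃, -4·x₁, 2·x₁], [1, 0, 8·x₃]].
At the point, J = [[6.0000, 4.0000, -4.0000], [5.0000, 4.0000, -2.0000], [1.0000, 0.0000, 12.0000]] (det J = 56.0000).
Solving J·Δ = −F gives Δ = (4.7143, -5.2143, -0.6429).
Then the next iterate is (x₁, x₂, x₃)₁ = (3.7143, -5.7143, 0.8571).

(3.7143, -5.7143, 0.8571)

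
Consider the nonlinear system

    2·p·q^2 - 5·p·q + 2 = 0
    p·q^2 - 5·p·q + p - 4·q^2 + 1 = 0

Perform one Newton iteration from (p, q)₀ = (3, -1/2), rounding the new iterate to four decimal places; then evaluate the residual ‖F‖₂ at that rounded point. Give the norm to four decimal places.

4.1739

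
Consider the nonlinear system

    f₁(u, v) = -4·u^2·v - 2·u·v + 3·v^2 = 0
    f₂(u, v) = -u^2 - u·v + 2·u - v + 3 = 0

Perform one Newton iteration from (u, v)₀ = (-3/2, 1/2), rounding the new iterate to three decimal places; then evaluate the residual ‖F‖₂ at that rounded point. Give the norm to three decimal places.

0.469

At (-3/2, 1/2): F = (-2.250, -2.000).
Jacobian J = [[-8·u·v - 2·v, -4·u^2 - 2·u + 6·v], [-2·u - v + 2, -u - 1]].
At the point, J = [[5.000, -3.000], [4.500, 0.500]] (det J = 16.000).
Solving J·Δ = −F gives Δ = (0.445, -0.008).
Then the next iterate is (u, v)₁ = (-1.055, 0.492).
Re-evaluating at (-1.055, 0.492): F = (-0.42612, -0.19596), so ‖F‖₂ = 0.469.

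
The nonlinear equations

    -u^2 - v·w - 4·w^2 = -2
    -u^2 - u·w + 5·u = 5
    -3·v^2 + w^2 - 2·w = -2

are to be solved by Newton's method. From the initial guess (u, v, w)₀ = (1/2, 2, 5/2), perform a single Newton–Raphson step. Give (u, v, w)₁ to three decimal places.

At (1/2, 2, 5/2): F = (-28.250, -4.000, -8.750).
Jacobian J = [[-2·u, -w, -v - 8·w], [-2·u - w + 5, 0, -u], [0, -6·v, 2·w - 2]].
At the point, J = [[-1.000, -2.500, -22.000], [1.500, 0.000, -0.500], [0.000, -12.000, 3.000]] (det J = 413.250).
Solving J·Δ = −F gives Δ = (2.244, -1.046, -1.267).
Then the next iterate is (u, v, w)₁ = (2.744, 0.954, 1.233).

(2.744, 0.954, 1.233)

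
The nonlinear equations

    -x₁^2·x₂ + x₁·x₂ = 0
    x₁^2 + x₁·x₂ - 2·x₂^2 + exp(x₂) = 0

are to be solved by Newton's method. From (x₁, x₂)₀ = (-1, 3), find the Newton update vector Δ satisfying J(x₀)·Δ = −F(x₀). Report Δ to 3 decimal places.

(0.644, -0.103)

At (-1, 3): F = (-6.000, 0.08554).
Jacobian J = [[-2·x₁·x₂ + x₂, -x₁^2 + x₁], [2·x₁ + x₂, x₁ - 4·x₂ + exp(x₂)]].
At the point, J = [[9.000, -2.000], [1.000, 7.08554]] (det J = 65.76983).
Solving J·Δ = −F gives Δ = (0.644, -0.103).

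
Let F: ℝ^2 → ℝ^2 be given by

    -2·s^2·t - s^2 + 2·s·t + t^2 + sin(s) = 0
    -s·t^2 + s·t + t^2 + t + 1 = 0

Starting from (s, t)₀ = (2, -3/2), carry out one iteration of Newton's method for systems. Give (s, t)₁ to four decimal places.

(9.4169, 4.0939)

At (2, -3/2): F = (5.159297, -5.7500).
Jacobian J = [[-4·s·t - 2·s + 2·t + cos(s), -2·s^2 + 2·s + 2·t], [-t^2 + t, -2·s·t + s + 2·t + 1]].
At the point, J = [[4.583853, -7.0000], [-3.7500, 6.0000]] (det J = 1.253119).
Solving J·Δ = −F gives Δ = (7.4169, 5.5939).
Then the next iterate is (s, t)₁ = (9.4169, 4.0939).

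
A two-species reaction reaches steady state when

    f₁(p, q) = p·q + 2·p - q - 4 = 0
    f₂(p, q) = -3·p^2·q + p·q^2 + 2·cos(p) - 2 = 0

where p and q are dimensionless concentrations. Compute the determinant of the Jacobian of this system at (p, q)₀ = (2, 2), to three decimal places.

J = [[q + 2, p - 1], [-6·p·q + q^2 - 2·sin(p), -3·p^2 + 2·p·q]].
At the point, J = [[4.000, 1.000], [-21.81859, -4.000]].
det J = 5.819.

5.819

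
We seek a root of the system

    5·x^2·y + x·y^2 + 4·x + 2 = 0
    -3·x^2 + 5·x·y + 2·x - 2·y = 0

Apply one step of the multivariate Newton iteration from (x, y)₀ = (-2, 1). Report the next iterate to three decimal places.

(0.452, 2.548)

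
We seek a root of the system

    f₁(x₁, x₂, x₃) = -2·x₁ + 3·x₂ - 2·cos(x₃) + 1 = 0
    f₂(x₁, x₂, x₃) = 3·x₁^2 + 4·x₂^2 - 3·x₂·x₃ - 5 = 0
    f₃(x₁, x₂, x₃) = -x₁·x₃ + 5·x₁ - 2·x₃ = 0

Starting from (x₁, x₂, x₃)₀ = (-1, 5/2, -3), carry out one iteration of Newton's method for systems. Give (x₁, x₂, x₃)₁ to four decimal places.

At (-1, 5/2, -3): F = (12.479985, 45.5000, -2.0000).
Jacobian J = [[-2, 3, 2·sin(x₃)], [6·x₁, 8·x₂ - 3·x₃, -3·x₂], [-x₃ + 5, 0, -x₁ - 2]].
At the point, J = [[-2.0000, 3.0000, -0.282240], [-6.0000, 29.0000, -7.5000], [8.0000, 0.0000, -1.0000]] (det J = -74.520316).
Solving J·Δ = −F gives Δ = (-2.6407, -8.0962, -23.1260).
Then the next iterate is (x₁, x₂, x₃)₁ = (-3.6407, -5.5962, -26.1260).

(-3.6407, -5.5962, -26.1260)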